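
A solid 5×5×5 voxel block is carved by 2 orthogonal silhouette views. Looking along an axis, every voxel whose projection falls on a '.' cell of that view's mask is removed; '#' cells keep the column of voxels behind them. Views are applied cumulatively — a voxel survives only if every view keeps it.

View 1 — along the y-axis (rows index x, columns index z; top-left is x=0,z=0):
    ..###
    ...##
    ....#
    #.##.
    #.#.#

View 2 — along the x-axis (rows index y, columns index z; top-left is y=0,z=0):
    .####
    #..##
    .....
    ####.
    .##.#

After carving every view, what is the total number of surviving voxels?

remaining voxels: 34

full grid |V| = 125
[1] y-view keeps 12 columns → grid now 60
[2] x-view keeps 14 columns → grid now 34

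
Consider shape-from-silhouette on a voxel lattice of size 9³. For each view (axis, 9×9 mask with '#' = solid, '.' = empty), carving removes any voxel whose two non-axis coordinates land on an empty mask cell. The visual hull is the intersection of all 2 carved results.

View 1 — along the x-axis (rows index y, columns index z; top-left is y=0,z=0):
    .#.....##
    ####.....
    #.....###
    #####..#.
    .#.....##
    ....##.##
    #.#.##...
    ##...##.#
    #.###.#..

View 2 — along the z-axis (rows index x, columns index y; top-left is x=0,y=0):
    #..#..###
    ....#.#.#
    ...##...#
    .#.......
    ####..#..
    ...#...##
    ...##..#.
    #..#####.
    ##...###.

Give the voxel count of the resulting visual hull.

remaining voxels: 149

before carving: 729 voxels (9×9×9)
[1] x-view keeps 38 columns → grid now 342
[2] z-view keeps 34 columns → grid now 149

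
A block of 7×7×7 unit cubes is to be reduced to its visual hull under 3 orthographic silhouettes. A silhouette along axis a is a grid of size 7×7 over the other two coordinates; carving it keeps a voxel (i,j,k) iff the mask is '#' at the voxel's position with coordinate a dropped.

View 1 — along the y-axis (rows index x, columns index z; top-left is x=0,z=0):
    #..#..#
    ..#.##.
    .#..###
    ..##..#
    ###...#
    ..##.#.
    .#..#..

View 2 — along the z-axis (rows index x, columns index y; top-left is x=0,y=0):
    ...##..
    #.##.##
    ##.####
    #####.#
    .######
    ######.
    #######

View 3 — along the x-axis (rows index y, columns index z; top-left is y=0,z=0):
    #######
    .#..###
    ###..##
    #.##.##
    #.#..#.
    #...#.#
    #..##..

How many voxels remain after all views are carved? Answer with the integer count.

full grid |V| = 343
  1. axis=1 (XZ plane), |mask|=22  ⇒  voxels=154
  2. axis=2 (XY plane), |mask|=38  ⇒  voxels=119
  3. axis=0 (YZ plane), |mask|=30  ⇒  voxels=70

remaining voxels: 70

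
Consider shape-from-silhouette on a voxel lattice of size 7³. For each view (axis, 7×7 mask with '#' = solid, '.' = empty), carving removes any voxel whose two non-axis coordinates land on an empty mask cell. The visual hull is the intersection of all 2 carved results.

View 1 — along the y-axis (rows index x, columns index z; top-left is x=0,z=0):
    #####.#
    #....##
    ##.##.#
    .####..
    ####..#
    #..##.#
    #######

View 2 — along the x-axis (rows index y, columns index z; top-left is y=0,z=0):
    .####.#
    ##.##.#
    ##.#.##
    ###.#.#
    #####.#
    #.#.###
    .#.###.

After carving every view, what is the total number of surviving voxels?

start: 7×7×7 = 343 voxels
[1] y-view keeps 34 columns → grid now 238
[2] x-view keeps 35 columns → grid now 178

voxel count = 178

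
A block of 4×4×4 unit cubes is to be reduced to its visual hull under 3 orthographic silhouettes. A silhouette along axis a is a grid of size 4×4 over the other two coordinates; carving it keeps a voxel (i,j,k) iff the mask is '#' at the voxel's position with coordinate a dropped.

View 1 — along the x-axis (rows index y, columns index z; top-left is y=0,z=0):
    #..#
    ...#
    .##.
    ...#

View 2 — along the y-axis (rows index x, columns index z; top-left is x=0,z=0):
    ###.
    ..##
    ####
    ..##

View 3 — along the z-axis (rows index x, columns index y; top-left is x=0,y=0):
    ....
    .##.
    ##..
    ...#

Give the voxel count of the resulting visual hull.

voxel count = 6

initial block: 4^3 = 64
step 1: project along x, AND mask (6/16) → |grid| = 24
step 2: project along y, AND mask (11/16) → |grid| = 17
step 3: project along z, AND mask (5/16) → |grid| = 6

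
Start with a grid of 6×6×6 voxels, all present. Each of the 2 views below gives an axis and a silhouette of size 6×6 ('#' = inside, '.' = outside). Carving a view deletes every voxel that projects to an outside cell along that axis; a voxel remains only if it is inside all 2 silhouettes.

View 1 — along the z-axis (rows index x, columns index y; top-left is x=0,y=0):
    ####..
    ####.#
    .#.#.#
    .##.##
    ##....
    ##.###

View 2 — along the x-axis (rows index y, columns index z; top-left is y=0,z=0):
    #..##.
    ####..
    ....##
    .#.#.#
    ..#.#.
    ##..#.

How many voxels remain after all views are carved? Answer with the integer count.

voxel count = 70

start: 6×6×6 = 216 voxels
  1. axis=2 (XY plane), |mask|=23  ⇒  voxels=138
  2. axis=0 (YZ plane), |mask|=17  ⇒  voxels=70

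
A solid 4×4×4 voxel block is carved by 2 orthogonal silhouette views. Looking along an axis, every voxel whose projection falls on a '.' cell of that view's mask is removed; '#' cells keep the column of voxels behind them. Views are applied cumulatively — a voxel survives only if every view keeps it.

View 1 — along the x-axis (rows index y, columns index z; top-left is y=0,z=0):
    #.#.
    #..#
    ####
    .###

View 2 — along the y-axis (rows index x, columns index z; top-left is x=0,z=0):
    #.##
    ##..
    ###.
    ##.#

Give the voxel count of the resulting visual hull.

|visual hull| = 30

before carving: 64 voxels (4×4×4)
carve view 1 (along x, YZ-mask fill 11/16): 44 voxels remain
carve view 2 (along y, XZ-mask fill 11/16): 30 voxels remain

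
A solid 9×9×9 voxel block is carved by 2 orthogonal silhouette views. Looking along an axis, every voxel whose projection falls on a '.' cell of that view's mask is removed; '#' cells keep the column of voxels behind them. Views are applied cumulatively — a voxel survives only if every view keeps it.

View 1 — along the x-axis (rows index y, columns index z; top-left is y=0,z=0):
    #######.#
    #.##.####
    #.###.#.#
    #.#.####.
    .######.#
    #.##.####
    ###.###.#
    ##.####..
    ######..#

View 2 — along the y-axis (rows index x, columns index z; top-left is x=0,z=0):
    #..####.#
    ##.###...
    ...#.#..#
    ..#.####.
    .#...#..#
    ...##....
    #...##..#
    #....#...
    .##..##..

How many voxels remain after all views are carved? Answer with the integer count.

full grid |V| = 729
step 1: project along x, AND mask (61/81) → |grid| = 549
step 2: project along y, AND mask (34/81) → |grid| = 245

voxel count = 245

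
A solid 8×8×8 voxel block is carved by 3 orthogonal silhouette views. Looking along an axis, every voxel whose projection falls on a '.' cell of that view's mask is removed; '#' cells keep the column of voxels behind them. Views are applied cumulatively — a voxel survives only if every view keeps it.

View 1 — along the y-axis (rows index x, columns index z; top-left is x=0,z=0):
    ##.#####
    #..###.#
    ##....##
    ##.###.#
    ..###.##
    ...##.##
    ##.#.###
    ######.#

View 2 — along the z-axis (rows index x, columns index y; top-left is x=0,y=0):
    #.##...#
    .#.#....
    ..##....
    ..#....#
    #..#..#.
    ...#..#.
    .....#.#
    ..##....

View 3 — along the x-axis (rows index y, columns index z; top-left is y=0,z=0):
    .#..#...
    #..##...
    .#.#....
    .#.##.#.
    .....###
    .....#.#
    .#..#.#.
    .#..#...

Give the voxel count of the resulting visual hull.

voxel count = 41

before carving: 512 voxels (8×8×8)
step 1: project along y, AND mask (44/64) → |grid| = 352
step 2: project along z, AND mask (19/64) → |grid| = 107
step 3: project along x, AND mask (21/64) → |grid| = 41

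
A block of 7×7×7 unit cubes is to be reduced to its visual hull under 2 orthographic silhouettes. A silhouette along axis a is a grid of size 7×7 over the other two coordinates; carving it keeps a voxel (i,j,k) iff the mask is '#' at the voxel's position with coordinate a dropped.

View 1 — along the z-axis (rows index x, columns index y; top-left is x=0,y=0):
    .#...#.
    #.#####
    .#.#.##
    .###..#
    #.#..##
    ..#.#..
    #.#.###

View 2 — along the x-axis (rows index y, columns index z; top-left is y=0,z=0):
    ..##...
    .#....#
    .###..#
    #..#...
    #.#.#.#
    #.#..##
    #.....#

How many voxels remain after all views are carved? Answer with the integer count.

initial block: 7^3 = 343
V1 z: intersect with XY mask (27 set) -- 189 left
V2 x: intersect with YZ mask (20 set) -- 80 left

|visual hull| = 80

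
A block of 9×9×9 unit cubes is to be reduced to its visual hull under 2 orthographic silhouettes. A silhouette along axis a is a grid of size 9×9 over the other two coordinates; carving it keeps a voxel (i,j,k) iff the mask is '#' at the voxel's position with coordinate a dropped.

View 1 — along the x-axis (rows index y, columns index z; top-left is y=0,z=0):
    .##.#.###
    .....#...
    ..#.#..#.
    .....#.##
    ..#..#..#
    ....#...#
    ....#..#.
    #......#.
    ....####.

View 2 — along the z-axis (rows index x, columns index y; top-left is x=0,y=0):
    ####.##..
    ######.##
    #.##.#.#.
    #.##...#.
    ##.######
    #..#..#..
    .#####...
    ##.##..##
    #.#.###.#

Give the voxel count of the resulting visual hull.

|visual hull| = 156

initial block: 9^3 = 729
carve view 1 (along x, YZ-mask fill 26/81): 234 voxels remain
carve view 2 (along z, XY-mask fill 51/81): 156 voxels remain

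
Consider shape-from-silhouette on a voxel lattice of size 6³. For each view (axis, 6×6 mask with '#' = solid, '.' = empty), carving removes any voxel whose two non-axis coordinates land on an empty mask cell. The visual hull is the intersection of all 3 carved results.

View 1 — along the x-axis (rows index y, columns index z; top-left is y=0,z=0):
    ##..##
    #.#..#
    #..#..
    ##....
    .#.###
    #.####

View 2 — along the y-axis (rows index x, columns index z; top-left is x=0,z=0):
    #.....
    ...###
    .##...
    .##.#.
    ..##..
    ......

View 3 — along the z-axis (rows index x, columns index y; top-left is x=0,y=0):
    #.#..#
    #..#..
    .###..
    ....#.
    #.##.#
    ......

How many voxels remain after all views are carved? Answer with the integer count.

voxel count = 12

full grid |V| = 216
[1] x-view keeps 20 columns → grid now 120
[2] y-view keeps 11 columns → grid now 33
[3] z-view keeps 13 columns → grid now 12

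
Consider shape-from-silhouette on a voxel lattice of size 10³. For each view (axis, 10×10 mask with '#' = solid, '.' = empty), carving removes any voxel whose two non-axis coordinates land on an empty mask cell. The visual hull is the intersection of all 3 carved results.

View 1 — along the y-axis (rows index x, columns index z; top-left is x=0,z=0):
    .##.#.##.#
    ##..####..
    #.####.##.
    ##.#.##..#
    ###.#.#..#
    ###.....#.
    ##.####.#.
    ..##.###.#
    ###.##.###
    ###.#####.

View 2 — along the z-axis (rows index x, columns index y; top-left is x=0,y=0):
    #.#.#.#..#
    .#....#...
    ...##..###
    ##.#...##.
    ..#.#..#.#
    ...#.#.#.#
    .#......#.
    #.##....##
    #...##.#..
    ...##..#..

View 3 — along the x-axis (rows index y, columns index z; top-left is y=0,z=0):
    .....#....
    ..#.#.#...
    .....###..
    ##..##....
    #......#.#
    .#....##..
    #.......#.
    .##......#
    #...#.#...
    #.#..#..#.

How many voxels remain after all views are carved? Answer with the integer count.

full grid |V| = 1000
step 1: project along y, AND mask (64/100) → |grid| = 640
step 2: project along z, AND mask (39/100) → |grid| = 247
step 3: project along x, AND mask (29/100) → |grid| = 75

|visual hull| = 75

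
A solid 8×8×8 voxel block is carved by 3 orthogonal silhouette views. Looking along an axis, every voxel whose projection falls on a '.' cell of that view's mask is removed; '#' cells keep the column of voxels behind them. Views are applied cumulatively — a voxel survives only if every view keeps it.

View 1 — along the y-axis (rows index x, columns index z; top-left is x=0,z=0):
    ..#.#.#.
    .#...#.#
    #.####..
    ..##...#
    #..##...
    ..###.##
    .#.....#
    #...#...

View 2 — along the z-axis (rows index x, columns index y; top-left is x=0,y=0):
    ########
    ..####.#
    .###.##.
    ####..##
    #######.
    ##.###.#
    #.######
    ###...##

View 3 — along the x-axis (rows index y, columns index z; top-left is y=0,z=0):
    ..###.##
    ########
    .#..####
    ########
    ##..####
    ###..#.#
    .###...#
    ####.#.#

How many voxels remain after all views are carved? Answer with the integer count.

full grid |V| = 512
carve view 1 (along y, XZ-mask fill 26/64): 208 voxels remain
carve view 2 (along z, XY-mask fill 49/64): 157 voxels remain
carve view 3 (along x, YZ-mask fill 47/64): 118 voxels remain

118 voxels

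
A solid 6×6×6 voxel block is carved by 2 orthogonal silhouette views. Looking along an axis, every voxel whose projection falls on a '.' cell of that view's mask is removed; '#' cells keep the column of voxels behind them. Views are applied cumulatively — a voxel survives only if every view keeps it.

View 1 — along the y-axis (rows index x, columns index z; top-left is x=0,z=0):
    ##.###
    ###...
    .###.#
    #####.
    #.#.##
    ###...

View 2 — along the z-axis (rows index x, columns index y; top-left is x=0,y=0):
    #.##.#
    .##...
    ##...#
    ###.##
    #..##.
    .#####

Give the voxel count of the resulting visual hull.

start: 6×6×6 = 216 voxels
  1. axis=1 (XZ plane), |mask|=24  ⇒  voxels=144
  2. axis=2 (XY plane), |mask|=22  ⇒  voxels=90

voxel count = 90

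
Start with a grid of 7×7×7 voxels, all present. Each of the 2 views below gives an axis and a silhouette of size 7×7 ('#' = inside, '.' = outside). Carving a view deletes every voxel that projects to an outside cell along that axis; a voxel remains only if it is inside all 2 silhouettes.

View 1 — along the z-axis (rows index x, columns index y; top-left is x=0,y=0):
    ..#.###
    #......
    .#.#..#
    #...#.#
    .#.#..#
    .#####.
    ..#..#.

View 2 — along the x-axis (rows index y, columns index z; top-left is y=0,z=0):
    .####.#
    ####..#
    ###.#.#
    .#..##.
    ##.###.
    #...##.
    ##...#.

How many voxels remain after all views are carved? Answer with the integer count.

full grid |V| = 343
  1. axis=2 (XY plane), |mask|=21  ⇒  voxels=147
  2. axis=0 (YZ plane), |mask|=29  ⇒  voxels=85

remaining voxels: 85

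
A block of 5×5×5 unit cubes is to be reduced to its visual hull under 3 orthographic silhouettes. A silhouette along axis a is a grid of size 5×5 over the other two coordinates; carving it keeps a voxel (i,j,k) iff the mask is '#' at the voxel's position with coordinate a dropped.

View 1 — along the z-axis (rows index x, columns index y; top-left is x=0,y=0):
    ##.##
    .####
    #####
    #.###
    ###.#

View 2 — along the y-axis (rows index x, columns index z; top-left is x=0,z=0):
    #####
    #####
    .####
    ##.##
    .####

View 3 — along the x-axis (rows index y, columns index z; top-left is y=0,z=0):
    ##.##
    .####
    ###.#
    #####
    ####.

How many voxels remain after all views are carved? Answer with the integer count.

|visual hull| = 78

full grid |V| = 125
after view 1 [z-axis, 21 of 25 cells solid] → remaining = 105
after view 2 [y-axis, 22 of 25 cells solid] → remaining = 92
after view 3 [x-axis, 21 of 25 cells solid] → remaining = 78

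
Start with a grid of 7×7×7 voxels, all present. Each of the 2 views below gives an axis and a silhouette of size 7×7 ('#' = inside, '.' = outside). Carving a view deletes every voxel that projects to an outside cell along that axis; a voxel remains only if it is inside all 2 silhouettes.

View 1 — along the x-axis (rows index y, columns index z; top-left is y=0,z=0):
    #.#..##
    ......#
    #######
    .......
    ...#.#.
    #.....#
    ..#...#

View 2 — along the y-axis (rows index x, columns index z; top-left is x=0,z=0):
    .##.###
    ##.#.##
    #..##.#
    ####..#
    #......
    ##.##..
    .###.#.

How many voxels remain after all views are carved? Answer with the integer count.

voxel count = 71

full grid |V| = 343
V1 x: intersect with YZ mask (18 set) -- 126 left
V2 y: intersect with XZ mask (28 set) -- 71 left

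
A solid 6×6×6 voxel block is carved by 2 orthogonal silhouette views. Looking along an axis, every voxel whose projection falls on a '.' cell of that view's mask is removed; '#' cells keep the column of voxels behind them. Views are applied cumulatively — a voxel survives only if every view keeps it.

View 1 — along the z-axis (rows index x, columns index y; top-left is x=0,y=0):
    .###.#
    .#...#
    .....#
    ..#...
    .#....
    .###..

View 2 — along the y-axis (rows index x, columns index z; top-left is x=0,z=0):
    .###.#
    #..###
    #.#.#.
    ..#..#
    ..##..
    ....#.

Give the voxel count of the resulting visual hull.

34 voxels

start: 6×6×6 = 216 voxels
step 1: project along z, AND mask (12/36) → |grid| = 72
step 2: project along y, AND mask (16/36) → |grid| = 34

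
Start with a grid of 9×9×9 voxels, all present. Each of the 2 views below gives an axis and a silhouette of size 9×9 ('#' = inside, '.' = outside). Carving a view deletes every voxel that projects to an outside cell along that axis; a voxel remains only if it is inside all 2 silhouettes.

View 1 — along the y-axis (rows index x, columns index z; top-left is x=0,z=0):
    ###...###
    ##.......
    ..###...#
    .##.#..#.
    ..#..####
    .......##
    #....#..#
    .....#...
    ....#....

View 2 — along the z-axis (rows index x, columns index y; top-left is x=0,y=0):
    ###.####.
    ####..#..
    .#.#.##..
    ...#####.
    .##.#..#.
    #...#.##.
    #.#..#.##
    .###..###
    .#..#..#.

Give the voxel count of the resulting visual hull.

|visual hull| = 140

initial block: 9^3 = 729
carve view 1 (along y, XZ-mask fill 28/81): 252 voxels remain
carve view 2 (along z, XY-mask fill 43/81): 140 voxels remain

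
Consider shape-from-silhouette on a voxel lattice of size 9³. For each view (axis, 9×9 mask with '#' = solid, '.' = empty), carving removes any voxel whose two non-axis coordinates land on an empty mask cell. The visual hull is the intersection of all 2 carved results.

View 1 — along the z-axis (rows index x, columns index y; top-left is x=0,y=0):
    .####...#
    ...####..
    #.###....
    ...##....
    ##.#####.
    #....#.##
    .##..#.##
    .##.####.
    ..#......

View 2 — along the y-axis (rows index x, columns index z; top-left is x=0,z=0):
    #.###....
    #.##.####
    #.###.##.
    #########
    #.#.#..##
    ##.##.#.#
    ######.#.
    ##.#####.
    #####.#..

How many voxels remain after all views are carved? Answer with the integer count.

232 voxels

start: 9×9×9 = 729 voxels
carve view 1 (along z, XY-mask fill 38/81): 342 voxels remain
carve view 2 (along y, XZ-mask fill 57/81): 232 voxels remain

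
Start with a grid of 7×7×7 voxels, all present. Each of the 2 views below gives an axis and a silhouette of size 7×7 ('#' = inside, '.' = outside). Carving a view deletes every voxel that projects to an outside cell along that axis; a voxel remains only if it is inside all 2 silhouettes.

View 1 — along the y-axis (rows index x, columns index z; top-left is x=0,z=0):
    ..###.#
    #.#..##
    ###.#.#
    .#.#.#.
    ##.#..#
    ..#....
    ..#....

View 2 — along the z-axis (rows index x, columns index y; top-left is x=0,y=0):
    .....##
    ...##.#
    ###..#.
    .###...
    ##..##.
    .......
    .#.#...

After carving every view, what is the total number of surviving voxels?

initial block: 7^3 = 343
step 1: project along y, AND mask (22/49) → |grid| = 154
step 2: project along z, AND mask (18/49) → |grid| = 67

voxel count = 67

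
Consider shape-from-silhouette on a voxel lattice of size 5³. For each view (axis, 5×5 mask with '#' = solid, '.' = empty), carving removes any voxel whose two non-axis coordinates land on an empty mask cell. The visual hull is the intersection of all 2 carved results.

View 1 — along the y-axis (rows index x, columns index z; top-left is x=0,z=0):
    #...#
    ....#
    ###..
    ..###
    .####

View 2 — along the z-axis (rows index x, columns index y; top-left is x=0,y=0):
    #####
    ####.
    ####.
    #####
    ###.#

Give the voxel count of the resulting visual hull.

full grid |V| = 125
step 1: project along y, AND mask (13/25) → |grid| = 65
step 2: project along z, AND mask (22/25) → |grid| = 57

57 voxels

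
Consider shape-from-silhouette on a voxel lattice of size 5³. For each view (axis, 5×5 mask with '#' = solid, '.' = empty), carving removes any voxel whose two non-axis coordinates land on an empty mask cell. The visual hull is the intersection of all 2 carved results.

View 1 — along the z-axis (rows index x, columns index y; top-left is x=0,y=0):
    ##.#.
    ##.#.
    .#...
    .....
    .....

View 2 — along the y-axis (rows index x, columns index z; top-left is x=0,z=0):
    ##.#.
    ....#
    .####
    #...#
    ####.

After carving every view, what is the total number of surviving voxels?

initial block: 5^3 = 125
[1] z-view keeps 7 columns → grid now 35
[2] y-view keeps 14 columns → grid now 16

|visual hull| = 16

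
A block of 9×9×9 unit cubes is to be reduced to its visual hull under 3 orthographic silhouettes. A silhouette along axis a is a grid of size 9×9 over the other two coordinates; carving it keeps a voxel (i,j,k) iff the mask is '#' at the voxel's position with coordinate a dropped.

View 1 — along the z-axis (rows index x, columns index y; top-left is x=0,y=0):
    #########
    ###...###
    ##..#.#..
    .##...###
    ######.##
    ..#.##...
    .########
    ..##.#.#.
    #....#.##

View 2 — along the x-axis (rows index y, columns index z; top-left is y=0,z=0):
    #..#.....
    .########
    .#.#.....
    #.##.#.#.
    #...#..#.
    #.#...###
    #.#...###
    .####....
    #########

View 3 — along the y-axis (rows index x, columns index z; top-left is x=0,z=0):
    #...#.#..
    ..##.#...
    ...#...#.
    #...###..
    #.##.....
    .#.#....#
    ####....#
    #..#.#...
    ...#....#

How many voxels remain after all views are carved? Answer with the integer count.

remaining voxels: 94

before carving: 729 voxels (9×9×9)
carve view 1 (along z, XY-mask fill 51/81): 459 voxels remain
carve view 2 (along x, YZ-mask fill 43/81): 244 voxels remain
carve view 3 (along y, XZ-mask fill 28/81): 94 voxels remain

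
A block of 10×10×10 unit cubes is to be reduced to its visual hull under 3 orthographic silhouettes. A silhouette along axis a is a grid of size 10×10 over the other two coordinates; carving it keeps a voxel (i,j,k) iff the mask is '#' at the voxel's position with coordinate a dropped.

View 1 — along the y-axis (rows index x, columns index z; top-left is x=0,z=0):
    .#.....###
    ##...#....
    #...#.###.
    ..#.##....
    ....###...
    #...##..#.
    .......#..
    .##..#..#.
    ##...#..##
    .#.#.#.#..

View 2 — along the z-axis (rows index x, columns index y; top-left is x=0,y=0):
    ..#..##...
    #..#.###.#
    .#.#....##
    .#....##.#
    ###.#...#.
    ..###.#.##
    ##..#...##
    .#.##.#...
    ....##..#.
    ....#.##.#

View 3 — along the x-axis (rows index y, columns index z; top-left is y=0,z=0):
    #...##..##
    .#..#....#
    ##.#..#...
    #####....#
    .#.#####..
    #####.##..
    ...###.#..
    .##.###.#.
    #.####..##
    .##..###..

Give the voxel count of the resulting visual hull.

remaining voxels: 80

start: 10×10×10 = 1000 voxels
after view 1 [y-axis, 36 of 100 cells solid] → remaining = 360
after view 2 [z-axis, 44 of 100 cells solid] → remaining = 153
after view 3 [x-axis, 53 of 100 cells solid] → remaining = 80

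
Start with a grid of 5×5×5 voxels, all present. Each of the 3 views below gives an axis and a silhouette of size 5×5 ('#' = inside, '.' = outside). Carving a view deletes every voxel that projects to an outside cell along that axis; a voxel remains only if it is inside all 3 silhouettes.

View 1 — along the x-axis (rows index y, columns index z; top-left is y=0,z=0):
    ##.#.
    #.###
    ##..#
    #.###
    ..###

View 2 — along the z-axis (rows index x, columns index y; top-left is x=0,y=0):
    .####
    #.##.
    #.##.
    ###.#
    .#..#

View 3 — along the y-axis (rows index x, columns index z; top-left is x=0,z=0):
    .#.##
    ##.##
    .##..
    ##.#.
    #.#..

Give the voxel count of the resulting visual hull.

31 voxels

initial block: 5^3 = 125
step 1: project along x, AND mask (17/25) → |grid| = 85
step 2: project along z, AND mask (16/25) → |grid| = 54
step 3: project along y, AND mask (14/25) → |grid| = 31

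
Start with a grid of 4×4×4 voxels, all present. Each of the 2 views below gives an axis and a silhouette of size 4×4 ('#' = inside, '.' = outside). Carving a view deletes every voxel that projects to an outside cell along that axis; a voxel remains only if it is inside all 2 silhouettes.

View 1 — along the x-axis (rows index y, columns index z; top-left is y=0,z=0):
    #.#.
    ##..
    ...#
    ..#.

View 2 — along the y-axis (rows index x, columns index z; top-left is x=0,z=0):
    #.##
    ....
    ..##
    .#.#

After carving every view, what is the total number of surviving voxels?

before carving: 64 voxels (4×4×4)
step 1: project along x, AND mask (6/16) → |grid| = 24
step 2: project along y, AND mask (7/16) → |grid| = 10

|visual hull| = 10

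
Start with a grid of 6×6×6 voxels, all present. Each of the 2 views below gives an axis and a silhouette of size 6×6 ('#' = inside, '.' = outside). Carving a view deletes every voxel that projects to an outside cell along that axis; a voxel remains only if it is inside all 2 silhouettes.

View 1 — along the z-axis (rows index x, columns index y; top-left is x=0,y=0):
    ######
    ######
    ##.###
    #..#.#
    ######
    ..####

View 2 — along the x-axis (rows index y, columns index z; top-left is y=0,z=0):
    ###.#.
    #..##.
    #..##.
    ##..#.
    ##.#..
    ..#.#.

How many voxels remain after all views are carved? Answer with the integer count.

voxel count = 89

full grid |V| = 216
step 1: project along z, AND mask (30/36) → |grid| = 180
step 2: project along x, AND mask (18/36) → |grid| = 89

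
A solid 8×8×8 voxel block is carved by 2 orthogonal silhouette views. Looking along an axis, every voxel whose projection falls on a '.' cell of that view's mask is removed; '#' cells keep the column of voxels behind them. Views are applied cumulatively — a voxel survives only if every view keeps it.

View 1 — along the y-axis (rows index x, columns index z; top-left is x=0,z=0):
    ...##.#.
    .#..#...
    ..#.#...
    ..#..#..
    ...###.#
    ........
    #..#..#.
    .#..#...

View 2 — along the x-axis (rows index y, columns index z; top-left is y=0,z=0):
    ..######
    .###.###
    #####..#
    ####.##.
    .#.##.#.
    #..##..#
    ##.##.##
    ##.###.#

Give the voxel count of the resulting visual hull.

before carving: 512 voxels (8×8×8)
  1. axis=1 (XZ plane), |mask|=18  ⇒  voxels=144
  2. axis=0 (YZ plane), |mask|=44  ⇒  voxels=103

remaining voxels: 103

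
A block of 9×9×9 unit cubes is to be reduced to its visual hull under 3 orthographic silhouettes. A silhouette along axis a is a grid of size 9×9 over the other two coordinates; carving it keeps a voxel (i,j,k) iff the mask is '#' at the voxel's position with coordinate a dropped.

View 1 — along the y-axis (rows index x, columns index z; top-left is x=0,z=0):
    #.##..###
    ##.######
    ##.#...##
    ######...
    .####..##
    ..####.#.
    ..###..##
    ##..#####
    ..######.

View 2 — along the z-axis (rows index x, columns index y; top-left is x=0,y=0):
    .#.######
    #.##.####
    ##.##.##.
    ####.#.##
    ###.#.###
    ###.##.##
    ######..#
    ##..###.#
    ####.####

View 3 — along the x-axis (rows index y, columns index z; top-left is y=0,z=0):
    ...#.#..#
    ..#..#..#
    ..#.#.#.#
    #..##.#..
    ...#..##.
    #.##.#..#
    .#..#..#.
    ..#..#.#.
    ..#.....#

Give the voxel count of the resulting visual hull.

start: 9×9×9 = 729 voxels
V1 y: intersect with XZ mask (54 set) -- 486 left
V2 z: intersect with XY mask (62 set) -- 372 left
V3 x: intersect with YZ mask (30 set) -- 142 left

142 voxels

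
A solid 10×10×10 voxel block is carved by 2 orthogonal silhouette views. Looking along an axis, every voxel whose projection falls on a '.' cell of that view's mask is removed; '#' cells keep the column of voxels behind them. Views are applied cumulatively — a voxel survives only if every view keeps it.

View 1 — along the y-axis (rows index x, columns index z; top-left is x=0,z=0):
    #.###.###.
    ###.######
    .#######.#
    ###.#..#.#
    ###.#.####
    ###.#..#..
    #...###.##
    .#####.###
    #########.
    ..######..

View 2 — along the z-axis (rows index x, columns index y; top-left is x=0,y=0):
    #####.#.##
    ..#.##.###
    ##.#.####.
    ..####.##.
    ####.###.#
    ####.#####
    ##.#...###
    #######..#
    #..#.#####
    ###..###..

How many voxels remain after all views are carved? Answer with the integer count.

|visual hull| = 510

full grid |V| = 1000
carve view 1 (along y, XZ-mask fill 72/100): 720 voxels remain
carve view 2 (along z, XY-mask fill 71/100): 510 voxels remain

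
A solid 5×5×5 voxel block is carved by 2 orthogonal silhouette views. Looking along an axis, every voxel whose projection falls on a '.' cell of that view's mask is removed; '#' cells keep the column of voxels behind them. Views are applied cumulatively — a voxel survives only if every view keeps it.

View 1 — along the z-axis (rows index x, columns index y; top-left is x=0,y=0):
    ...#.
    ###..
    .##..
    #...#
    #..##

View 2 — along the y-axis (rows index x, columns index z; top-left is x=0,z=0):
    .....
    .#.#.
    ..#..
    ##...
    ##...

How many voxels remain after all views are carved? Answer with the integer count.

voxel count = 18

before carving: 125 voxels (5×5×5)
step 1: project along z, AND mask (11/25) → |grid| = 55
step 2: project along y, AND mask (7/25) → |grid| = 18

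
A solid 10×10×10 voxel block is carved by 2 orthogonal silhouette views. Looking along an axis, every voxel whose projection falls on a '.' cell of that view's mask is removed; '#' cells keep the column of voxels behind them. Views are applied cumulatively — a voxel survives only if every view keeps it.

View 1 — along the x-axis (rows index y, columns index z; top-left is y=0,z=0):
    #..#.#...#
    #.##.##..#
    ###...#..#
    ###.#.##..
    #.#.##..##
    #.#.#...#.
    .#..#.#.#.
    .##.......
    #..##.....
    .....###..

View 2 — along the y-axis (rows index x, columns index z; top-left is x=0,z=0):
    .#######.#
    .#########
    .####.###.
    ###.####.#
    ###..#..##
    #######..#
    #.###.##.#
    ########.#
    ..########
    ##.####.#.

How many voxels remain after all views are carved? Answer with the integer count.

335 voxels

full grid |V| = 1000
  1. axis=0 (YZ plane), |mask|=43  ⇒  voxels=430
  2. axis=1 (XZ plane), |mask|=77  ⇒  voxels=335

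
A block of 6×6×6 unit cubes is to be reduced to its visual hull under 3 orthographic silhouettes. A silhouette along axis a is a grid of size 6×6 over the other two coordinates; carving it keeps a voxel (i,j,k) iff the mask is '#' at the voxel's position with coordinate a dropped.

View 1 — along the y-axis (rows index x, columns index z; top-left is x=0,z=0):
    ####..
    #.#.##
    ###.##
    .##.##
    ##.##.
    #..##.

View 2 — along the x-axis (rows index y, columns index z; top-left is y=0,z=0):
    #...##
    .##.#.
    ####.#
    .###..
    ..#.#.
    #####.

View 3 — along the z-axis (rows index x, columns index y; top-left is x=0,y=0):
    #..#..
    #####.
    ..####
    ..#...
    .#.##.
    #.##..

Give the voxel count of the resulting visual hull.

start: 6×6×6 = 216 voxels
carve view 1 (along y, XZ-mask fill 24/36): 144 voxels remain
carve view 2 (along x, YZ-mask fill 21/36): 86 voxels remain
carve view 3 (along z, XY-mask fill 18/36): 40 voxels remain

40 voxels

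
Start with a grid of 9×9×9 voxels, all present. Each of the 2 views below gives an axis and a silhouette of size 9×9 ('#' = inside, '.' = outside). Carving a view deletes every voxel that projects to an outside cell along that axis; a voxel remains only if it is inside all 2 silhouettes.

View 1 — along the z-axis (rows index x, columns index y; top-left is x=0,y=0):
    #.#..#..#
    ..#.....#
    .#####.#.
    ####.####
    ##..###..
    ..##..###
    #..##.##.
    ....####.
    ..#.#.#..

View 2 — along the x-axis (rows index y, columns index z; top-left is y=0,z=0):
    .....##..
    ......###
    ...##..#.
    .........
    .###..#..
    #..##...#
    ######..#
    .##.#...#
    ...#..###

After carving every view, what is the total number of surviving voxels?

before carving: 729 voxels (9×9×9)
step 1: project along z, AND mask (42/81) → |grid| = 378
step 2: project along x, AND mask (31/81) → |grid| = 153

|visual hull| = 153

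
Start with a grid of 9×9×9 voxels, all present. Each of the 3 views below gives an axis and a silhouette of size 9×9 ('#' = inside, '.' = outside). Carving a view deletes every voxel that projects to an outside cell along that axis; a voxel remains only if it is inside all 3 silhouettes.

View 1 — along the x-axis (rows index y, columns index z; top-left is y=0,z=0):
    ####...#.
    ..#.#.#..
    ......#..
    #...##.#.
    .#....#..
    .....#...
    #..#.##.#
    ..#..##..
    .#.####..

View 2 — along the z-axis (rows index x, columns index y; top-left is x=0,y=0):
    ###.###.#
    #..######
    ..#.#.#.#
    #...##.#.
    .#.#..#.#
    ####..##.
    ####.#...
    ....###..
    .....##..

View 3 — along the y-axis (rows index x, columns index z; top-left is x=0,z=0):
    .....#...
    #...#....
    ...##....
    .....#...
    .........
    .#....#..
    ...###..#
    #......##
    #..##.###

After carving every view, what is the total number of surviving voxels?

remaining voxels: 29

start: 9×9×9 = 729 voxels
  1. axis=0 (YZ plane), |mask|=29  ⇒  voxels=261
  2. axis=2 (XY plane), |mask|=42  ⇒  voxels=137
  3. axis=1 (XZ plane), |mask|=21  ⇒  voxels=29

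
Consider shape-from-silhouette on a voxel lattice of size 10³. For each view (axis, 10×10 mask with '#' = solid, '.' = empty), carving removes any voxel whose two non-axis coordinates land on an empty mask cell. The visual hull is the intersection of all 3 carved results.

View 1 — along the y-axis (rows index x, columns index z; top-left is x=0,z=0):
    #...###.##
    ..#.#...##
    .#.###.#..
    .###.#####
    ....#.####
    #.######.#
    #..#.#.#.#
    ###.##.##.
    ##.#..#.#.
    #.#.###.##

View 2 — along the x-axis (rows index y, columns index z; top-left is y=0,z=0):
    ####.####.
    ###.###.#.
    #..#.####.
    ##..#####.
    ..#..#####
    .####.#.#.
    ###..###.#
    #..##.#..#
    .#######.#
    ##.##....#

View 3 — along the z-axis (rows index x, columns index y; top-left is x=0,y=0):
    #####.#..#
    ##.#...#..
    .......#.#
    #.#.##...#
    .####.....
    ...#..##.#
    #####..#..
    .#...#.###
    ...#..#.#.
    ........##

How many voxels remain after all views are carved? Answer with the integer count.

before carving: 1000 voxels (10×10×10)
step 1: project along y, AND mask (60/100) → |grid| = 600
step 2: project along x, AND mask (65/100) → |grid| = 388
step 3: project along z, AND mask (42/100) → |grid| = 160

|visual hull| = 160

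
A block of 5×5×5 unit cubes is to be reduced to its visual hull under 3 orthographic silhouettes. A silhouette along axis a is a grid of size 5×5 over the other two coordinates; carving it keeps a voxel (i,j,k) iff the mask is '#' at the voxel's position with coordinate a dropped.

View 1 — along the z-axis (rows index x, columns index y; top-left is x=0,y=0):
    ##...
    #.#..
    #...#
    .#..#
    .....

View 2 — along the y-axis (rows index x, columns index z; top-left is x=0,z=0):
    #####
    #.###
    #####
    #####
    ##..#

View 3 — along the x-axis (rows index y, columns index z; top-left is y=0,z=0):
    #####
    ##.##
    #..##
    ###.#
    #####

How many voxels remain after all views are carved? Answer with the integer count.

start: 5×5×5 = 125 voxels
[1] z-view keeps 8 columns → grid now 40
[2] y-view keeps 22 columns → grid now 38
[3] x-view keeps 21 columns → grid now 35

35 voxels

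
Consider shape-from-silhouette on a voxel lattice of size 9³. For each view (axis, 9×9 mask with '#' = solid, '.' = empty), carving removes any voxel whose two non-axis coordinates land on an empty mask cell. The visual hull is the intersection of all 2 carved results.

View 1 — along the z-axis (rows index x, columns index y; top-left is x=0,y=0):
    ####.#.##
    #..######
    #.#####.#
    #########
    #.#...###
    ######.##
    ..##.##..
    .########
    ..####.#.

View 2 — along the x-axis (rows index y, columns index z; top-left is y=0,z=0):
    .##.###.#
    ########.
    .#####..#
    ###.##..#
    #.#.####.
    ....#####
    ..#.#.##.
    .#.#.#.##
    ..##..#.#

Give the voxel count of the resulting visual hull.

|visual hull| = 327

start: 9×9×9 = 729 voxels
  1. axis=2 (XY plane), |mask|=60  ⇒  voxels=540
  2. axis=0 (YZ plane), |mask|=50  ⇒  voxels=327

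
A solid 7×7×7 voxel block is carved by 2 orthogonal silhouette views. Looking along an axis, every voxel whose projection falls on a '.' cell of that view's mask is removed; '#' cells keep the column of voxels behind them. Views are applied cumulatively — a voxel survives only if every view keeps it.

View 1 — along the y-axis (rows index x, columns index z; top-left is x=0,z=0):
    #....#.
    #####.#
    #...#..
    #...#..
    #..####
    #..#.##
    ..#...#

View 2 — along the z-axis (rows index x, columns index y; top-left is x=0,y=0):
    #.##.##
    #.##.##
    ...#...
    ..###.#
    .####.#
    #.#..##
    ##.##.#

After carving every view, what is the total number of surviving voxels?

voxel count = 101

before carving: 343 voxels (7×7×7)
step 1: project along y, AND mask (23/49) → |grid| = 161
step 2: project along z, AND mask (29/49) → |grid| = 101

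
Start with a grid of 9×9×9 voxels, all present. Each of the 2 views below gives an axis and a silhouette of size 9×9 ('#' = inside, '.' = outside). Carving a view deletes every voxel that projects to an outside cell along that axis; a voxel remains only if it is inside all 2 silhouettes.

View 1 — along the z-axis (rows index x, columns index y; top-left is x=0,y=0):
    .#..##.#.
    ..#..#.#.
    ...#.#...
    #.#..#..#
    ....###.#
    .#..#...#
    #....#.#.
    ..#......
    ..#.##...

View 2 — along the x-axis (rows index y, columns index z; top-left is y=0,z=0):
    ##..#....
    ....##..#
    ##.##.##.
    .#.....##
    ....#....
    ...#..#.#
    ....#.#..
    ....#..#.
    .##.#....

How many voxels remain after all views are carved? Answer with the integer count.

81 voxels

initial block: 9^3 = 729
step 1: project along z, AND mask (27/81) → |grid| = 243
step 2: project along x, AND mask (26/81) → |grid| = 81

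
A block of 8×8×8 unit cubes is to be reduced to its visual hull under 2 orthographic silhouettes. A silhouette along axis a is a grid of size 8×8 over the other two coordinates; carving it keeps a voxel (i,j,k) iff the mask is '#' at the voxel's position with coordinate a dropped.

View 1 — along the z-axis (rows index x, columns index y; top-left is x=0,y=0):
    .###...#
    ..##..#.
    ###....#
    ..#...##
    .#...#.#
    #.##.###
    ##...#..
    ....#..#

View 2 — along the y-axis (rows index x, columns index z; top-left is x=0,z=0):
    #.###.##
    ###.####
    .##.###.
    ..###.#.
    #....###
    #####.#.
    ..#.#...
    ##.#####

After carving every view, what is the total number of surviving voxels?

initial block: 8^3 = 512
carve view 1 (along z, XY-mask fill 28/64): 224 voxels remain
carve view 2 (along y, XZ-mask fill 41/64): 145 voxels remain

|visual hull| = 145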